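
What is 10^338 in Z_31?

14

338 in binary is 101010010, i.e. 338 = 256 + 64 + 16 + 2.
10^1 ≡ 10 (mod 31)
10^2 ≡ 10^2 = 100 ≡ 7 (mod 31)
10^4 ≡ 7^2 = 49 ≡ 18 (mod 31)
10^8 ≡ 18^2 = 324 ≡ 14 (mod 31)
10^16 ≡ 14^2 = 196 ≡ 10 (mod 31)
10^32 ≡ 10^2 = 100 ≡ 7 (mod 31)
10^64 ≡ 7^2 = 49 ≡ 18 (mod 31)
10^128 ≡ 18^2 = 324 ≡ 14 (mod 31)
10^256 ≡ 14^2 = 196 ≡ 10 (mod 31)
10^338 = 10^256 × 10^64 × 10^16 × 10^2 ≡ 10 × 18 × 10 × 7 (mod 31).
Accumulate the product:
10 × 18 = 180 ≡ 25
25 × 10 = 250 ≡ 2
2 × 7 = 14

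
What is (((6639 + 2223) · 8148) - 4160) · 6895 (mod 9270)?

6639 + 2223 = 8862
8862 · 8148 = 72207576 ≡ 3546 (mod 9270)
3546 - 4160 = -614 ≡ 8656 (mod 9270)
8656 · 6895 = 59683120 ≡ 2860 (mod 9270)

2860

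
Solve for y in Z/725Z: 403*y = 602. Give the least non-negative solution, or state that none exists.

534

gcd(403, 725) = 1, so a unique solution mod 725 exists.
403⁻¹ ≡ 367 (mod 725).
y ≡ 367*602 ≡ 534 (mod 725).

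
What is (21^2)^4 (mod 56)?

(21)^2 ≡ 49 (mod 56)
(49)^4 ≡ 49 (mod 56)

49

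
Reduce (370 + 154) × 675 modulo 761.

370 + 154 = 524
524 × 675 = 353700 ≡ 596 (mod 761)

596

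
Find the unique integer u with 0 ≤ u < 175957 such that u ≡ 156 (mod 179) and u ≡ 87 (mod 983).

130826

179⁻¹ mod 983: 179·659 ≡ 1 (mod 983), so 179⁻¹ ≡ 659.
u = 156 + 179·((87 − 156)·659 mod 983) = 156 + 179·730 = 130826.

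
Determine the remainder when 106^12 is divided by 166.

Using repeated squaring:
12 in binary is 1100, i.e. 12 = 8 + 4.
106^1 ≡ 106 (mod 166)
106^2 ≡ 106^2 = 11236 ≡ 114 (mod 166)
106^4 ≡ 114^2 = 12996 ≡ 48 (mod 166)
106^8 ≡ 48^2 = 2304 ≡ 146 (mod 166)
106^12 = 106^8 · 106^4 ≡ 146 · 48 (mod 166).
146 · 48 = 7008 ≡ 36 (mod 166).

36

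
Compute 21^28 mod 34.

1

By square-and-multiply:
28 in binary is 11100, i.e. 28 = 16 + 8 + 4.
21^1 ≡ 21 (mod 34)
21^2 ≡ 21^2 = 441 ≡ 33 (mod 34)
21^4 ≡ 33^2 = 1089 ≡ 1 (mod 34)
21^8 ≡ 1^2 = 1 (mod 34)
21^16 ≡ 1^2 = 1 (mod 34)
21^28 = 21^16 · 21^8 · 21^4 ≡ 1 · 1 · 1 (mod 34).
Accumulate the product:
1 · 1 = 1
1 · 1 = 1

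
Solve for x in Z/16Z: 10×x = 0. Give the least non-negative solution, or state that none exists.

0

gcd(10, 16) = 2, and 2 | 0, so solutions exist.
Divide through by 2: 5×x ≡ 0 mod 8.
5⁻¹ ≡ 5 (mod 8).
x ≡ 5×0 ≡ 0 (mod 8).
The smallest non-negative solution is x = 0.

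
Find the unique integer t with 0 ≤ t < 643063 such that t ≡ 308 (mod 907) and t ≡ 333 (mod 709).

907⁻¹ mod 709: 907*598 ≡ 1 (mod 709), so 907⁻¹ ≡ 598.
t = 308 + 907*((333 − 308)*598 mod 709) = 308 + 907*61 = 55635.

55635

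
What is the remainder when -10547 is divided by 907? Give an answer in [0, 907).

-10547 = -12*907 + 337, so -10547 ≡ 337 (mod 907).

337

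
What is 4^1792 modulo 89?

67

1792 in binary is 11100000000, i.e. 1792 = 1024 + 512 + 256.
4^1 ≡ 4 (mod 89)
4^2 ≡ 4^2 = 16 (mod 89)
4^4 ≡ 16^2 = 256 ≡ 78 (mod 89)
4^8 ≡ 78^2 = 6084 ≡ 32 (mod 89)
4^16 ≡ 32^2 = 1024 ≡ 45 (mod 89)
4^32 ≡ 45^2 = 2025 ≡ 67 (mod 89)
4^64 ≡ 67^2 = 4489 ≡ 39 (mod 89)
4^128 ≡ 39^2 = 1521 ≡ 8 (mod 89)
4^256 ≡ 8^2 = 64 (mod 89)
4^512 ≡ 64^2 = 4096 ≡ 2 (mod 89)
4^1024 ≡ 2^2 = 4 (mod 89)
4^1792 = 4^1024 × 4^512 × 4^256 ≡ 4 × 2 × 64 (mod 89).
Accumulate the product:
4 × 2 = 8
8 × 64 = 512 ≡ 67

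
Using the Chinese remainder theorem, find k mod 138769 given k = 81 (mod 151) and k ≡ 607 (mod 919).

151⁻¹ mod 919: 151*353 ≡ 1 (mod 919), so 151⁻¹ ≡ 353.
k = 81 + 151*((607 − 81)*353 mod 919) = 81 + 151*40 = 6121.

6121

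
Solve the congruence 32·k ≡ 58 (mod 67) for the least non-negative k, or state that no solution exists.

6

gcd(32, 67) = 1, so a unique solution mod 67 exists.
32⁻¹ ≡ 44 (mod 67).
k ≡ 44·58 ≡ 6 (mod 67).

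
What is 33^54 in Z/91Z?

By square-and-multiply:
54 in binary is 110110, i.e. 54 = 32 + 16 + 4 + 2.
33^1 ≡ 33 (mod 91)
33^2 ≡ 33^2 = 1089 ≡ 88 (mod 91)
33^4 ≡ 88^2 = 7744 ≡ 9 (mod 91)
33^8 ≡ 9^2 = 81 (mod 91)
33^16 ≡ 81^2 = 6561 ≡ 9 (mod 91)
33^32 ≡ 9^2 = 81 (mod 91)
33^54 = 33^32 · 33^16 · 33^4 · 33^2 ≡ 81 · 9 · 9 · 88 (mod 91).
Accumulate the product:
81 · 9 = 729 ≡ 1
1 · 9 = 9
9 · 88 = 792 ≡ 64

64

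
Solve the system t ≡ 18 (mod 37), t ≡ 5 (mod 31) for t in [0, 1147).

37⁻¹ mod 31: 37*26 ≡ 1 (mod 31), so 37⁻¹ ≡ 26.
t = 18 + 37*((5 − 18)*26 mod 31) = 18 + 37*3 = 129.
Check: 129 mod 37 = 18, 129 mod 31 = 5. ✓

129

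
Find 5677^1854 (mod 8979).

Compute successive squares:
1854 in binary is 11100111110, i.e. 1854 = 1024 + 512 + 256 + 32 + 16 + 8 + 4 + 2.
5677^1 ≡ 5677 (mod 8979)
5677^2 ≡ 5677^2 = 32228329 ≡ 2698 (mod 8979)
5677^4 ≡ 2698^2 = 7279204 ≡ 6214 (mod 8979)
5677^8 ≡ 6214^2 = 38613796 ≡ 4096 (mod 8979)
5677^16 ≡ 4096^2 = 16777216 ≡ 4444 (mod 8979)
5677^32 ≡ 4444^2 = 19749136 ≡ 4315 (mod 8979)
5677^64 ≡ 4315^2 = 18619225 ≡ 5758 (mod 8979)
5677^128 ≡ 5758^2 = 33154564 ≡ 4096 (mod 8979)
5677^256 ≡ 4096^2 = 16777216 ≡ 4444 (mod 8979)
5677^512 ≡ 4444^2 = 19749136 ≡ 4315 (mod 8979)
5677^1024 ≡ 4315^2 = 18619225 ≡ 5758 (mod 8979)
5677^1854 = 5677^1024 * 5677^512 * 5677^256 * 5677^32 * 5677^16 * 5677^8 * 5677^4 * 5677^2 ≡ 5758 * 4315 * 4444 * 4315 * 4444 * 4096 * 6214 * 2698 (mod 8979).
Accumulate the product:
5758 * 4315 = 24845770 ≡ 877
877 * 4444 = 3897388 ≡ 502
502 * 4315 = 2166130 ≡ 2191
2191 * 4444 = 9736804 ≡ 3568
3568 * 4096 = 14614528 ≡ 5695
5695 * 6214 = 35388730 ≡ 2491
2491 * 2698 = 6720718 ≡ 4426

4426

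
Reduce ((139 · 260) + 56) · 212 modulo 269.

58

139 · 260 = 36140 ≡ 94 (mod 269)
94 + 56 = 150
150 · 212 = 31800 ≡ 58 (mod 269)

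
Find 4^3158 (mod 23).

4

Using repeated squaring:
3158 in binary is 110001010110, i.e. 3158 = 2048 + 1024 + 64 + 16 + 4 + 2.
4^1 ≡ 4 (mod 23)
4^2 ≡ 4^2 = 16 (mod 23)
4^4 ≡ 16^2 = 256 ≡ 3 (mod 23)
4^8 ≡ 3^2 = 9 (mod 23)
4^16 ≡ 9^2 = 81 ≡ 12 (mod 23)
4^32 ≡ 12^2 = 144 ≡ 6 (mod 23)
4^64 ≡ 6^2 = 36 ≡ 13 (mod 23)
4^128 ≡ 13^2 = 169 ≡ 8 (mod 23)
4^256 ≡ 8^2 = 64 ≡ 18 (mod 23)
4^512 ≡ 18^2 = 324 ≡ 2 (mod 23)
4^1024 ≡ 2^2 = 4 (mod 23)
4^2048 ≡ 4^2 = 16 (mod 23)
4^3158 = 4^2048 * 4^1024 * 4^64 * 4^16 * 4^4 * 4^2 ≡ 16 * 4 * 13 * 12 * 3 * 16 (mod 23).
Accumulate the product:
16 * 4 = 64 ≡ 18
18 * 13 = 234 ≡ 4
4 * 12 = 48 ≡ 2
2 * 3 = 6
6 * 16 = 96 ≡ 4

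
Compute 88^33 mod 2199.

55

By square-and-multiply:
33 in binary is 100001, i.e. 33 = 32 + 1.
88^1 ≡ 88 (mod 2199)
88^2 ≡ 88^2 = 7744 ≡ 1147 (mod 2199)
88^4 ≡ 1147^2 = 1315609 ≡ 607 (mod 2199)
88^8 ≡ 607^2 = 368449 ≡ 1216 (mod 2199)
88^16 ≡ 1216^2 = 1478656 ≡ 928 (mod 2199)
88^32 ≡ 928^2 = 861184 ≡ 1375 (mod 2199)
88^33 = 88^32 * 88^1 ≡ 1375 * 88 (mod 2199).
1375 * 88 = 121000 ≡ 55 (mod 2199).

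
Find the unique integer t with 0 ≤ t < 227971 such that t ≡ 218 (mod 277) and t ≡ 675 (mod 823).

277⁻¹ mod 823: 277×309 ≡ 1 (mod 823), so 277⁻¹ ≡ 309.
t = 218 + 277×((675 − 218)×309 mod 823) = 218 + 277×480 = 133178.

133178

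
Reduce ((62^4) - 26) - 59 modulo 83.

10

(62)^4 ≡ 12 (mod 83)
12 - 26 = -14 ≡ 69 (mod 83)
69 - 59 = 10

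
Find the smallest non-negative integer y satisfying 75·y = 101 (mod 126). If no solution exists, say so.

gcd(75, 126) = 3, and 3 does not divide 101.
So the congruence has no solution.

no solution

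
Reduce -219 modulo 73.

0

-219 = -3·73 + 0, so -219 ≡ 0 (mod 73).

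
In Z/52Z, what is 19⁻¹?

By the extended Euclidean algorithm:
52 = 2*19 + 14
19 = 1*14 + 5
14 = 2*5 + 4
5 = 1*4 + 1
4 = 4*1 + 0
gcd(19, 52) = 1, so the inverse exists.
Back-substitute for 1:
1 = 1*5 − 1*4
  = −1*14 + 3*5
  = 3*19 − 4*14
  = −4*52 + 11*19
So 19⁻¹ ≡ 11 (mod 52).

11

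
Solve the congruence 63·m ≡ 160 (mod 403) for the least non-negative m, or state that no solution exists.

gcd(63, 403) = 1, so a unique solution mod 403 exists.
63⁻¹ ≡ 32 (mod 403).
m ≡ 32·160 ≡ 284 (mod 403).

284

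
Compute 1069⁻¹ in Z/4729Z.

4729 = 4*1069 + 453
1069 = 2*453 + 163
453 = 2*163 + 127
163 = 1*127 + 36
127 = 3*36 + 19
36 = 1*19 + 17
19 = 1*17 + 2
17 = 8*2 + 1
2 = 2*1 + 0
gcd(1069, 4729) = 1, so the inverse exists.
Bézout: 1 = −505*4729 + 2234*1069.
So 1069⁻¹ ≡ 2234 (mod 4729).

2234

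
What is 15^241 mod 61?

241 in binary is 11110001, i.e. 241 = 128 + 64 + 32 + 16 + 1.
15^1 ≡ 15 (mod 61)
15^2 ≡ 15^2 = 225 ≡ 42 (mod 61)
15^4 ≡ 42^2 = 1764 ≡ 56 (mod 61)
15^8 ≡ 56^2 = 3136 ≡ 25 (mod 61)
15^16 ≡ 25^2 = 625 ≡ 15 (mod 61)
15^32 ≡ 15^2 = 225 ≡ 42 (mod 61)
15^64 ≡ 42^2 = 1764 ≡ 56 (mod 61)
15^128 ≡ 56^2 = 3136 ≡ 25 (mod 61)
15^241 = 15^128 · 15^64 · 15^32 · 15^16 · 15^1 ≡ 25 · 56 · 42 · 15 · 15 (mod 61).
Accumulate the product:
25 · 56 = 1400 ≡ 58
58 · 42 = 2436 ≡ 57
57 · 15 = 855 ≡ 1
1 · 15 = 15

15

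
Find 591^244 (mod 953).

Compute successive squares:
244 in binary is 11110100, i.e. 244 = 128 + 64 + 32 + 16 + 4.
591^1 ≡ 591 (mod 953)
591^2 ≡ 591^2 = 349281 ≡ 483 (mod 953)
591^4 ≡ 483^2 = 233289 ≡ 757 (mod 953)
591^8 ≡ 757^2 = 573049 ≡ 296 (mod 953)
591^16 ≡ 296^2 = 87616 ≡ 893 (mod 953)
591^32 ≡ 893^2 = 797449 ≡ 741 (mod 953)
591^64 ≡ 741^2 = 549081 ≡ 153 (mod 953)
591^128 ≡ 153^2 = 23409 ≡ 537 (mod 953)
591^244 = 591^128 × 591^64 × 591^32 × 591^16 × 591^4 ≡ 537 × 153 × 741 × 893 × 757 (mod 953).
Accumulate the product:
537 × 153 = 82161 ≡ 203
203 × 741 = 150423 ≡ 802
802 × 893 = 716186 ≡ 483
483 × 757 = 365631 ≡ 632

632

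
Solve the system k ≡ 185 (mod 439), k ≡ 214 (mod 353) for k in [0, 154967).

63401

439⁻¹ mod 353: 439·78 ≡ 1 (mod 353), so 439⁻¹ ≡ 78.
k = 185 + 439·((214 − 185)·78 mod 353) = 185 + 439·144 = 63401.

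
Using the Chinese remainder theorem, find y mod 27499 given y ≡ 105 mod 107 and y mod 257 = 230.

107⁻¹ mod 257: 107×245 ≡ 1 (mod 257), so 107⁻¹ ≡ 245.
y = 105 + 107×((230 − 105)×245 mod 257) = 105 + 107×42 = 4599.
Check: 4599 mod 107 = 105, 4599 mod 257 = 230. ✓

4599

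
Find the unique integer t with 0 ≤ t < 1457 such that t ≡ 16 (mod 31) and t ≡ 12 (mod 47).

388

31⁻¹ mod 47: 31*44 ≡ 1 (mod 47), so 31⁻¹ ≡ 44.
t = 16 + 31*((12 − 16)*44 mod 47) = 16 + 31*12 = 388.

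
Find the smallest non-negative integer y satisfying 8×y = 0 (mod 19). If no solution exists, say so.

0

gcd(8, 19) = 1, so a unique solution mod 19 exists.
8⁻¹ ≡ 12 (mod 19).
y ≡ 12×0 ≡ 0 (mod 19).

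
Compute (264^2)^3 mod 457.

100

(264)^2 ≡ 232 (mod 457)
(232)^3 ≡ 100 (mod 457)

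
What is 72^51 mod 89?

10

Using repeated squaring:
72^1 ≡ 72 (mod 89)
72^2 ≡ 72^2 = 5184 ≡ 22 (mod 89)
72^4 ≡ 22^2 = 484 ≡ 39 (mod 89)
72^8 ≡ 39^2 = 1521 ≡ 8 (mod 89)
72^16 ≡ 8^2 = 64 (mod 89)
72^32 ≡ 64^2 = 4096 ≡ 2 (mod 89)
72^51 = 72^32 × 72^16 × 72^2 × 72^1 ≡ 2 × 64 × 22 × 72 (mod 89).
Accumulate the product:
2 × 64 = 128 ≡ 39
39 × 22 = 858 ≡ 57
57 × 72 = 4104 ≡ 10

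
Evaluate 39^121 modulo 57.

Using repeated squaring:
121 in binary is 1111001, i.e. 121 = 64 + 32 + 16 + 8 + 1.
39^1 ≡ 39 (mod 57)
39^2 ≡ 39^2 = 1521 ≡ 39 (mod 57)
39^4 ≡ 39^2 = 1521 ≡ 39 (mod 57)
39^8 ≡ 39^2 = 1521 ≡ 39 (mod 57)
39^16 ≡ 39^2 = 1521 ≡ 39 (mod 57)
39^32 ≡ 39^2 = 1521 ≡ 39 (mod 57)
39^64 ≡ 39^2 = 1521 ≡ 39 (mod 57)
39^121 = 39^64 * 39^32 * 39^16 * 39^8 * 39^1 ≡ 39 * 39 * 39 * 39 * 39 (mod 57).
Accumulate the product:
39 * 39 = 1521 ≡ 39
39 * 39 = 1521 ≡ 39
39 * 39 = 1521 ≡ 39
39 * 39 = 1521 ≡ 39

39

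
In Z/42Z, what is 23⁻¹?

Apply the Euclidean algorithm and back-substitute:
42 = 1×23 + 19
23 = 1×19 + 4
19 = 4×4 + 3
4 = 1×3 + 1
3 = 3×1 + 0
gcd(23, 42) = 1, so the inverse exists.
Bézout: 1 = −6×42 + 11×23.
So 23⁻¹ ≡ 11 (mod 42).

11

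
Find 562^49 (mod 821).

Using repeated squaring:
49 in binary is 110001, i.e. 49 = 32 + 16 + 1.
562^1 ≡ 562 (mod 821)
562^2 ≡ 562^2 = 315844 ≡ 580 (mod 821)
562^4 ≡ 580^2 = 336400 ≡ 611 (mod 821)
562^8 ≡ 611^2 = 373321 ≡ 587 (mod 821)
562^16 ≡ 587^2 = 344569 ≡ 570 (mod 821)
562^32 ≡ 570^2 = 324900 ≡ 605 (mod 821)
562^49 = 562^32 × 562^16 × 562^1 ≡ 605 × 570 × 562 (mod 821).
Accumulate the product:
605 × 570 = 344850 ≡ 30
30 × 562 = 16860 ≡ 440

440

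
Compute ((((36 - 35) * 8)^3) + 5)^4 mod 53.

36 - 35 = 1
1 * 8 = 8
(8)^3 ≡ 35 (mod 53)
35 + 5 = 40
(40)^4 ≡ 47 (mod 53)

47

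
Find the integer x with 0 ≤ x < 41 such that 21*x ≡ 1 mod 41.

41 = 1*21 + 20
21 = 1*20 + 1
20 = 20*1 + 0
gcd(21, 41) = 1, so the inverse exists.
Back-substitute for 1:
1 = 1*21 − 1*20
  = −1*41 + 2*21
So 21⁻¹ ≡ 2 (mod 41).

2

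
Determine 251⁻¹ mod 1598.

191

1598 = 6×251 + 92
251 = 2×92 + 67
92 = 1×67 + 25
67 = 2×25 + 17
25 = 1×17 + 8
17 = 2×8 + 1
8 = 8×1 + 0
gcd(251, 1598) = 1, so the inverse exists.
Bézout: 1 = −30×1598 + 191×251.
So 251⁻¹ ≡ 191 (mod 1598).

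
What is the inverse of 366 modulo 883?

345

Run the extended Euclidean algorithm:
883 = 2*366 + 151
366 = 2*151 + 64
151 = 2*64 + 23
64 = 2*23 + 18
23 = 1*18 + 5
18 = 3*5 + 3
5 = 1*3 + 2
3 = 1*2 + 1
2 = 2*1 + 0
gcd(366, 883) = 1, so the inverse exists.
Back-substitute for 1:
1 = 1*3 − 1*2
  = −1*5 + 2*3
  = 2*18 − 7*5
  = −7*23 + 9*18
  = 9*64 − 25*23
  = −25*151 + 59*64
  = 59*366 − 143*151
  = −143*883 + 345*366
So 366⁻¹ ≡ 345 (mod 883).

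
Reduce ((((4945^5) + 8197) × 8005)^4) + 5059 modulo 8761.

(4945)^5 ≡ 2160 (mod 8761)
2160 + 8197 = 10357 ≡ 1596 (mod 8761)
1596 × 8005 = 12775980 ≡ 2442 (mod 8761)
(2442)^4 ≡ 6745 (mod 8761)
6745 + 5059 = 11804 ≡ 3043 (mod 8761)

3043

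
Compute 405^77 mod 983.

77 in binary is 1001101, i.e. 77 = 64 + 8 + 4 + 1.
405^1 ≡ 405 (mod 983)
405^2 ≡ 405^2 = 164025 ≡ 847 (mod 983)
405^4 ≡ 847^2 = 717409 ≡ 802 (mod 983)
405^8 ≡ 802^2 = 643204 ≡ 322 (mod 983)
405^16 ≡ 322^2 = 103684 ≡ 469 (mod 983)
405^32 ≡ 469^2 = 219961 ≡ 752 (mod 983)
405^64 ≡ 752^2 = 565504 ≡ 279 (mod 983)
405^77 = 405^64 * 405^8 * 405^4 * 405^1 ≡ 279 * 322 * 802 * 405 (mod 983).
Accumulate the product:
279 * 322 = 89838 ≡ 385
385 * 802 = 308770 ≡ 108
108 * 405 = 43740 ≡ 488

488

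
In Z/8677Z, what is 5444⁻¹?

1299

Run the extended Euclidean algorithm:
8677 = 1·5444 + 3233
5444 = 1·3233 + 2211
3233 = 1·2211 + 1022
2211 = 2·1022 + 167
1022 = 6·167 + 20
167 = 8·20 + 7
20 = 2·7 + 6
7 = 1·6 + 1
6 = 6·1 + 0
gcd(5444, 8677) = 1, so the inverse exists.
Bézout: 1 = −815·8677 + 1299·5444.
So 5444⁻¹ ≡ 1299 (mod 8677).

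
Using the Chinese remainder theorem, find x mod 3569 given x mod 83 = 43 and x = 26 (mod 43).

83⁻¹ mod 43: 83*14 ≡ 1 (mod 43), so 83⁻¹ ≡ 14.
x = 43 + 83*((26 − 43)*14 mod 43) = 43 + 83*20 = 1703.
Check: 1703 mod 83 = 43, 1703 mod 43 = 26. ✓

1703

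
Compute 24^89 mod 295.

89 in binary is 1011001, i.e. 89 = 64 + 16 + 8 + 1.
24^1 ≡ 24 (mod 295)
24^2 ≡ 24^2 = 576 ≡ 281 (mod 295)
24^4 ≡ 281^2 = 78961 ≡ 196 (mod 295)
24^8 ≡ 196^2 = 38416 ≡ 66 (mod 295)
24^16 ≡ 66^2 = 4356 ≡ 226 (mod 295)
24^32 ≡ 226^2 = 51076 ≡ 41 (mod 295)
24^64 ≡ 41^2 = 1681 ≡ 206 (mod 295)
24^89 = 24^64 · 24^16 · 24^8 · 24^1 ≡ 206 · 226 · 66 · 24 (mod 295).
Accumulate the product:
206 · 226 = 46556 ≡ 241
241 · 66 = 15906 ≡ 271
271 · 24 = 6504 ≡ 14

14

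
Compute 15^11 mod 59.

49

Using repeated squaring:
11 in binary is 1011, i.e. 11 = 8 + 2 + 1.
15^1 ≡ 15 (mod 59)
15^2 ≡ 15^2 = 225 ≡ 48 (mod 59)
15^4 ≡ 48^2 = 2304 ≡ 3 (mod 59)
15^8 ≡ 3^2 = 9 (mod 59)
15^11 = 15^8 · 15^2 · 15^1 ≡ 9 · 48 · 15 (mod 59).
Accumulate the product:
9 · 48 = 432 ≡ 19
19 · 15 = 285 ≡ 49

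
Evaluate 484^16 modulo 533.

133

Compute successive squares:
484^1 ≡ 484 (mod 533)
484^2 ≡ 484^2 = 234256 ≡ 269 (mod 533)
484^4 ≡ 269^2 = 72361 ≡ 406 (mod 533)
484^8 ≡ 406^2 = 164836 ≡ 139 (mod 533)
484^16 ≡ 139^2 = 19321 ≡ 133 (mod 533)
So 484^16 ≡ 133 (mod 533).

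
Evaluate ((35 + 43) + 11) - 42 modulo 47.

35 + 43 = 78 ≡ 31 (mod 47)
31 + 11 = 42
42 - 42 = 0

0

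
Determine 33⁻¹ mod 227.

227 = 6×33 + 29
33 = 1×29 + 4
29 = 7×4 + 1
4 = 4×1 + 0
gcd(33, 227) = 1, so the inverse exists.
Back-substitute for 1:
1 = 1×29 − 7×4
  = −7×33 + 8×29
  = 8×227 − 55×33
So 33⁻¹ ≡ −55 ≡ 172 (mod 227).

172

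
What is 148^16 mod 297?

Using repeated squaring:
148^1 ≡ 148 (mod 297)
148^2 ≡ 148^2 = 21904 ≡ 223 (mod 297)
148^4 ≡ 223^2 = 49729 ≡ 130 (mod 297)
148^8 ≡ 130^2 = 16900 ≡ 268 (mod 297)
148^16 ≡ 268^2 = 71824 ≡ 247 (mod 297)
So 148^16 ≡ 247 (mod 297).

247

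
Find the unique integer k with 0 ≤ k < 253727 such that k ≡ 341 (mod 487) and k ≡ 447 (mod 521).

487⁻¹ mod 521: 487×475 ≡ 1 (mod 521), so 487⁻¹ ≡ 475.
k = 341 + 487×((447 − 341)×475 mod 521) = 341 + 487×334 = 162999.

162999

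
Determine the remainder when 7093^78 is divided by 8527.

Using repeated squaring:
78 in binary is 1001110, i.e. 78 = 64 + 8 + 4 + 2.
7093^1 ≡ 7093 (mod 8527)
7093^2 ≡ 7093^2 = 50310649 ≡ 1349 (mod 8527)
7093^4 ≡ 1349^2 = 1819801 ≡ 3550 (mod 8527)
7093^8 ≡ 3550^2 = 12602500 ≡ 8121 (mod 8527)
7093^16 ≡ 8121^2 = 65950641 ≡ 2823 (mod 8527)
7093^32 ≡ 2823^2 = 7969329 ≡ 5111 (mod 8527)
7093^64 ≡ 5111^2 = 26122321 ≡ 4120 (mod 8527)
7093^78 = 7093^64 * 7093^8 * 7093^4 * 7093^2 ≡ 4120 * 8121 * 3550 * 1349 (mod 8527).
Accumulate the product:
4120 * 8121 = 33458520 ≡ 7099
7099 * 3550 = 25201450 ≡ 4165
4165 * 1349 = 5618585 ≡ 7819

7819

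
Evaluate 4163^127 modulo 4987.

3604

127 in binary is 1111111, i.e. 127 = 64 + 32 + 16 + 8 + 4 + 2 + 1.
4163^1 ≡ 4163 (mod 4987)
4163^2 ≡ 4163^2 = 17330569 ≡ 744 (mod 4987)
4163^4 ≡ 744^2 = 553536 ≡ 4966 (mod 4987)
4163^8 ≡ 4966^2 = 24661156 ≡ 441 (mod 4987)
4163^16 ≡ 441^2 = 194481 ≡ 4975 (mod 4987)
4163^32 ≡ 4975^2 = 24750625 ≡ 144 (mod 4987)
4163^64 ≡ 144^2 = 20736 ≡ 788 (mod 4987)
4163^127 = 4163^64 · 4163^32 · 4163^16 · 4163^8 · 4163^4 · 4163^2 · 4163^1 ≡ 788 · 144 · 4975 · 441 · 4966 · 744 · 4163 (mod 4987).
Accumulate the product:
788 · 144 = 113472 ≡ 3758
3758 · 4975 = 18696050 ≡ 4774
4774 · 441 = 2105334 ≡ 820
820 · 4966 = 4072120 ≡ 2728
2728 · 744 = 2029632 ≡ 4910
4910 · 4163 = 20440330 ≡ 3604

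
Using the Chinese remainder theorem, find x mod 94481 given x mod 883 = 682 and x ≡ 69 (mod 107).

8629

883⁻¹ mod 107: 883*4 ≡ 1 (mod 107), so 883⁻¹ ≡ 4.
x = 682 + 883*((69 − 682)*4 mod 107) = 682 + 883*9 = 8629.
Check: 8629 mod 883 = 682, 8629 mod 107 = 69. ✓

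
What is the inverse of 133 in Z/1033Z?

800

By the extended Euclidean algorithm:
1033 = 7·133 + 102
133 = 1·102 + 31
102 = 3·31 + 9
31 = 3·9 + 4
9 = 2·4 + 1
4 = 4·1 + 0
gcd(133, 1033) = 1, so the inverse exists.
Bézout: 1 = 30·1033 − 233·133.
So 133⁻¹ ≡ −233 ≡ 800 (mod 1033).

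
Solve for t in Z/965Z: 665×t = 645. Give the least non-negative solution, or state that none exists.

104

gcd(665, 965) = 5, and 5 | 645, so solutions exist.
Divide through by 5: 133×t mod 193 = 129.
133⁻¹ ≡ 119 (mod 193).
t ≡ 119×129 ≡ 104 (mod 193).
The smallest non-negative solution is t = 104.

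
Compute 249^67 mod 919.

731

67 in binary is 1000011, i.e. 67 = 64 + 2 + 1.
249^1 ≡ 249 (mod 919)
249^2 ≡ 249^2 = 62001 ≡ 428 (mod 919)
249^4 ≡ 428^2 = 183184 ≡ 303 (mod 919)
249^8 ≡ 303^2 = 91809 ≡ 828 (mod 919)
249^16 ≡ 828^2 = 685584 ≡ 10 (mod 919)
249^32 ≡ 10^2 = 100 (mod 919)
249^64 ≡ 100^2 = 10000 ≡ 810 (mod 919)
249^67 = 249^64 × 249^2 × 249^1 ≡ 810 × 428 × 249 (mod 919).
Accumulate the product:
810 × 428 = 346680 ≡ 217
217 × 249 = 54033 ≡ 731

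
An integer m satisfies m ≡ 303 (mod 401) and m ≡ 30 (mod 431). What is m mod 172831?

159500

401⁻¹ mod 431: 401·158 ≡ 1 (mod 431), so 401⁻¹ ≡ 158.
m = 303 + 401·((30 − 303)·158 mod 431) = 303 + 401·397 = 159500.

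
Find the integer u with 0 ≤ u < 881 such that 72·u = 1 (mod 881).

881 = 12×72 + 17
72 = 4×17 + 4
17 = 4×4 + 1
4 = 4×1 + 0
gcd(72, 881) = 1, so the inverse exists.
Bézout: 1 = 17×881 − 208×72.
So 72⁻¹ ≡ −208 ≡ 673 (mod 881).

673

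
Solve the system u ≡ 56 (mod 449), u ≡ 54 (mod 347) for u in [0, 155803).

449⁻¹ mod 347: 449*330 ≡ 1 (mod 347), so 449⁻¹ ≡ 330.
u = 56 + 449*((54 − 56)*330 mod 347) = 56 + 449*34 = 15322.

15322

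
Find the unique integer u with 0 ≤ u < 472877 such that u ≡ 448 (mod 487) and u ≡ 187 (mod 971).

388587

487⁻¹ mod 971: 487*648 ≡ 1 (mod 971), so 487⁻¹ ≡ 648.
u = 448 + 487*((187 − 448)*648 mod 971) = 448 + 487*797 = 388587.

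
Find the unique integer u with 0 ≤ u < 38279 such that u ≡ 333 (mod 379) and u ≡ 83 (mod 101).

4123

379⁻¹ mod 101: 379*4 ≡ 1 (mod 101), so 379⁻¹ ≡ 4.
u = 333 + 379*((83 − 333)*4 mod 101) = 333 + 379*10 = 4123.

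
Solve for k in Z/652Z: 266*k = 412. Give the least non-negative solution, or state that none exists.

4

gcd(266, 652) = 2, and 2 | 412, so solutions exist.
Divide through by 2: 133*k ≡ 206 (mod 326).
133⁻¹ ≡ 201 (mod 326).
k ≡ 201*206 ≡ 4 (mod 326).
The smallest non-negative solution is k = 4.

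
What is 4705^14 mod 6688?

961

Compute successive squares:
4705^1 ≡ 4705 (mod 6688)
4705^2 ≡ 4705^2 = 22137025 ≡ 6433 (mod 6688)
4705^4 ≡ 6433^2 = 41383489 ≡ 4833 (mod 6688)
4705^8 ≡ 4833^2 = 23357889 ≡ 3393 (mod 6688)
4705^14 = 4705^8 · 4705^4 · 4705^2 ≡ 3393 · 4833 · 6433 (mod 6688).
Accumulate the product:
3393 · 4833 = 16398369 ≡ 6081
6081 · 6433 = 39119073 ≡ 961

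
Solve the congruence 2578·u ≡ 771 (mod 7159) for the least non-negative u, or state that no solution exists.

3652

gcd(2578, 7159) = 1, so a unique solution mod 7159 exists.
2578⁻¹ ≡ 4146 (mod 7159).
u ≡ 4146·771 ≡ 3652 (mod 7159).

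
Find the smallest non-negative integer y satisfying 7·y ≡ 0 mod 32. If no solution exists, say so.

gcd(7, 32) = 1, so a unique solution mod 32 exists.
7⁻¹ ≡ 23 (mod 32).
y ≡ 23·0 ≡ 0 (mod 32).

0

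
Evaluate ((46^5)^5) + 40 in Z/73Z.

(46)^5 ≡ 46 (mod 73)
(46)^5 ≡ 46 (mod 73)
46 + 40 = 86 ≡ 13 (mod 73)

13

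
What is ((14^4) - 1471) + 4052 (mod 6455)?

(14)^4 ≡ 6141 (mod 6455)
6141 - 1471 = 4670
4670 + 4052 = 8722 ≡ 2267 (mod 6455)

2267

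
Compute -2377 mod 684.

359

-2377 = -4×684 + 359, so -2377 ≡ 359 (mod 684).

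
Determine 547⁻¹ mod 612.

499

612 = 1×547 + 65
547 = 8×65 + 27
65 = 2×27 + 11
27 = 2×11 + 5
11 = 2×5 + 1
5 = 5×1 + 0
gcd(547, 612) = 1, so the inverse exists.
Bézout: 1 = 101×612 − 113×547.
So 547⁻¹ ≡ −113 ≡ 499 (mod 612).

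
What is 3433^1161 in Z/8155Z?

4598

1161 in binary is 10010001001, i.e. 1161 = 1024 + 128 + 8 + 1.
3433^1 ≡ 3433 (mod 8155)
3433^2 ≡ 3433^2 = 11785489 ≡ 1514 (mod 8155)
3433^4 ≡ 1514^2 = 2292196 ≡ 641 (mod 8155)
3433^8 ≡ 641^2 = 410881 ≡ 3131 (mod 8155)
3433^16 ≡ 3131^2 = 9803161 ≡ 851 (mod 8155)
3433^32 ≡ 851^2 = 724201 ≡ 6561 (mod 8155)
3433^64 ≡ 6561^2 = 43046721 ≡ 4631 (mod 8155)
3433^128 ≡ 4631^2 = 21446161 ≡ 6666 (mod 8155)
3433^256 ≡ 6666^2 = 44435556 ≡ 7116 (mod 8155)
3433^512 ≡ 7116^2 = 50637456 ≡ 3061 (mod 8155)
3433^1024 ≡ 3061^2 = 9369721 ≡ 7781 (mod 8155)
3433^1161 = 3433^1024 * 3433^128 * 3433^8 * 3433^1 ≡ 7781 * 6666 * 3131 * 3433 (mod 8155).
Accumulate the product:
7781 * 6666 = 51868146 ≡ 2346
2346 * 3131 = 7345326 ≡ 5826
5826 * 3433 = 20000658 ≡ 4598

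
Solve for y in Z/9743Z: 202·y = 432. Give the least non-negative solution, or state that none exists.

388

gcd(202, 9743) = 1, so a unique solution mod 9743 exists.
202⁻¹ ≡ 7669 (mod 9743).
y ≡ 7669·432 ≡ 388 (mod 9743).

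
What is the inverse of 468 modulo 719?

444

Apply the Euclidean algorithm and back-substitute:
719 = 1×468 + 251
468 = 1×251 + 217
251 = 1×217 + 34
217 = 6×34 + 13
34 = 2×13 + 8
13 = 1×8 + 5
8 = 1×5 + 3
5 = 1×3 + 2
3 = 1×2 + 1
2 = 2×1 + 0
gcd(468, 719) = 1, so the inverse exists.
Bézout: 1 = 179×719 − 275×468.
So 468⁻¹ ≡ −275 ≡ 444 (mod 719).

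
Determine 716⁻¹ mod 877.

670

Run the extended Euclidean algorithm:
877 = 1×716 + 161
716 = 4×161 + 72
161 = 2×72 + 17
72 = 4×17 + 4
17 = 4×4 + 1
4 = 4×1 + 0
gcd(716, 877) = 1, so the inverse exists.
Bézout: 1 = 169×877 − 207×716.
So 716⁻¹ ≡ −207 ≡ 670 (mod 877).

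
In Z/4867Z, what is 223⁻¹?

3994

4867 = 21*223 + 184
223 = 1*184 + 39
184 = 4*39 + 28
39 = 1*28 + 11
28 = 2*11 + 6
11 = 1*6 + 5
6 = 1*5 + 1
5 = 5*1 + 0
gcd(223, 4867) = 1, so the inverse exists.
Bézout: 1 = 40*4867 − 873*223.
So 223⁻¹ ≡ −873 ≡ 3994 (mod 4867).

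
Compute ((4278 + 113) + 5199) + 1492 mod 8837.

4278 + 113 = 4391
4391 + 5199 = 9590 ≡ 753 (mod 8837)
753 + 1492 = 2245

2245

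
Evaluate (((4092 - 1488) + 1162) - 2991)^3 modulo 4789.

3153

4092 - 1488 = 2604
2604 + 1162 = 3766
3766 - 2991 = 775
(775)^3 ≡ 3153 (mod 4789)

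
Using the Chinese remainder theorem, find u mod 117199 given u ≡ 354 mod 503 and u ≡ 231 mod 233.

503⁻¹ mod 233: 503*63 ≡ 1 (mod 233), so 503⁻¹ ≡ 63.
u = 354 + 503*((231 − 354)*63 mod 233) = 354 + 503*173 = 87373.

87373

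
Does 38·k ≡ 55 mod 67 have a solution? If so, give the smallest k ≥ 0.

gcd(38, 67) = 1, so a unique solution mod 67 exists.
38⁻¹ ≡ 30 (mod 67).
k ≡ 30·55 ≡ 42 (mod 67).

42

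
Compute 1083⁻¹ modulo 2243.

903

2243 = 2*1083 + 77
1083 = 14*77 + 5
77 = 15*5 + 2
5 = 2*2 + 1
2 = 2*1 + 0
gcd(1083, 2243) = 1, so the inverse exists.
Bézout: 1 = −436*2243 + 903*1083.
So 1083⁻¹ ≡ 903 (mod 2243).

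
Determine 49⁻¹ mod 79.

79 = 1*49 + 30
49 = 1*30 + 19
30 = 1*19 + 11
19 = 1*11 + 8
11 = 1*8 + 3
8 = 2*3 + 2
3 = 1*2 + 1
2 = 2*1 + 0
gcd(49, 79) = 1, so the inverse exists.
Back-substitute for 1:
1 = 1*3 − 1*2
  = −1*8 + 3*3
  = 3*11 − 4*8
  = −4*19 + 7*11
  = 7*30 − 11*19
  = −11*49 + 18*30
  = 18*79 − 29*49
So 49⁻¹ ≡ −29 ≡ 50 (mod 79).

50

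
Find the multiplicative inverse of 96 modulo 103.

44

Apply the Euclidean algorithm and back-substitute:
103 = 1*96 + 7
96 = 13*7 + 5
7 = 1*5 + 2
5 = 2*2 + 1
2 = 2*1 + 0
gcd(96, 103) = 1, so the inverse exists.
Back-substitute for 1:
1 = 1*5 − 2*2
  = −2*7 + 3*5
  = 3*96 − 41*7
  = −41*103 + 44*96
So 96⁻¹ ≡ 44 (mod 103).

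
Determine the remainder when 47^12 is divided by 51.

Using repeated squaring:
12 in binary is 1100, i.e. 12 = 8 + 4.
47^1 ≡ 47 (mod 51)
47^2 ≡ 47^2 = 2209 ≡ 16 (mod 51)
47^4 ≡ 16^2 = 256 ≡ 1 (mod 51)
47^8 ≡ 1^2 = 1 (mod 51)
47^12 = 47^8 * 47^4 ≡ 1 * 1 (mod 51).
1 * 1 = 1 ≡ 1 (mod 51).

1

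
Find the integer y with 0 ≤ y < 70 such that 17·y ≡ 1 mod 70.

33

Run the extended Euclidean algorithm:
70 = 4*17 + 2
17 = 8*2 + 1
2 = 2*1 + 0
gcd(17, 70) = 1, so the inverse exists.
Bézout: 1 = −8*70 + 33*17.
So 17⁻¹ ≡ 33 (mod 70).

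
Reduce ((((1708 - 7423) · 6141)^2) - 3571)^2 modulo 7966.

1708 - 7423 = -5715 ≡ 2251 (mod 7966)
2251 · 6141 = 13823391 ≡ 2381 (mod 7966)
(2381)^2 ≡ 5335 (mod 7966)
5335 - 3571 = 1764
(1764)^2 ≡ 4956 (mod 7966)

4956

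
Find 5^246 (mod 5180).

4985

Compute successive squares:
246 in binary is 11110110, i.e. 246 = 128 + 64 + 32 + 16 + 4 + 2.
5^1 ≡ 5 (mod 5180)
5^2 ≡ 5^2 = 25 (mod 5180)
5^4 ≡ 25^2 = 625 (mod 5180)
5^8 ≡ 625^2 = 390625 ≡ 2125 (mod 5180)
5^16 ≡ 2125^2 = 4515625 ≡ 3845 (mod 5180)
5^32 ≡ 3845^2 = 14784025 ≡ 305 (mod 5180)
5^64 ≡ 305^2 = 93025 ≡ 4965 (mod 5180)
5^128 ≡ 4965^2 = 24651225 ≡ 4785 (mod 5180)
5^246 = 5^128 × 5^64 × 5^32 × 5^16 × 5^4 × 5^2 ≡ 4785 × 4965 × 305 × 3845 × 625 × 25 (mod 5180).
Accumulate the product:
4785 × 4965 = 23757525 ≡ 2045
2045 × 305 = 623725 ≡ 2125
2125 × 3845 = 8170625 ≡ 1765
1765 × 625 = 1103125 ≡ 4965
4965 × 25 = 124125 ≡ 4985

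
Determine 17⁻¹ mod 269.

By the extended Euclidean algorithm:
269 = 15*17 + 14
17 = 1*14 + 3
14 = 4*3 + 2
3 = 1*2 + 1
2 = 2*1 + 0
gcd(17, 269) = 1, so the inverse exists.
Back-substitute for 1:
1 = 1*3 − 1*2
  = −1*14 + 5*3
  = 5*17 − 6*14
  = −6*269 + 95*17
So 17⁻¹ ≡ 95 (mod 269).

95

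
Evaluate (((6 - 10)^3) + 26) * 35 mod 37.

2

6 - 10 = -4 ≡ 33 (mod 37)
(33)^3 ≡ 10 (mod 37)
10 + 26 = 36
36 * 35 = 1260 ≡ 2 (mod 37)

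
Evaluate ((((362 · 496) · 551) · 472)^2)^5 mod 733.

362 · 496 = 179552 ≡ 700 (mod 733)
700 · 551 = 385700 ≡ 142 (mod 733)
142 · 472 = 67024 ≡ 321 (mod 733)
(321)^2 ≡ 421 (mod 733)
(421)^5 ≡ 550 (mod 733)

550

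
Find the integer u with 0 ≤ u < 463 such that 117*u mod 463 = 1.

Apply the Euclidean algorithm and back-substitute:
463 = 3×117 + 112
117 = 1×112 + 5
112 = 22×5 + 2
5 = 2×2 + 1
2 = 2×1 + 0
gcd(117, 463) = 1, so the inverse exists.
Bézout: 1 = −47×463 + 186×117.
So 117⁻¹ ≡ 186 (mod 463).

186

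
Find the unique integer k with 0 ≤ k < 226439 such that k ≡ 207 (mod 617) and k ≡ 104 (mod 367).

617⁻¹ mod 367: 617·69 ≡ 1 (mod 367), so 617⁻¹ ≡ 69.
k = 207 + 617·((104 − 207)·69 mod 367) = 207 + 617·233 = 143968.

143968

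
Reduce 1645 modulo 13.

1645 = 126×13 + 7, so 1645 ≡ 7 (mod 13).

7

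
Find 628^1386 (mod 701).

1386 in binary is 10101101010, i.e. 1386 = 1024 + 256 + 64 + 32 + 8 + 2.
628^1 ≡ 628 (mod 701)
628^2 ≡ 628^2 = 394384 ≡ 422 (mod 701)
628^4 ≡ 422^2 = 178084 ≡ 30 (mod 701)
628^8 ≡ 30^2 = 900 ≡ 199 (mod 701)
628^16 ≡ 199^2 = 39601 ≡ 345 (mod 701)
628^32 ≡ 345^2 = 119025 ≡ 556 (mod 701)
628^64 ≡ 556^2 = 309136 ≡ 696 (mod 701)
628^128 ≡ 696^2 = 484416 ≡ 25 (mod 701)
628^256 ≡ 25^2 = 625 (mod 701)
628^512 ≡ 625^2 = 390625 ≡ 168 (mod 701)
628^1024 ≡ 168^2 = 28224 ≡ 184 (mod 701)
628^1386 = 628^1024 * 628^256 * 628^64 * 628^32 * 628^8 * 628^2 ≡ 184 * 625 * 696 * 556 * 199 * 422 (mod 701).
Accumulate the product:
184 * 625 = 115000 ≡ 36
36 * 696 = 25056 ≡ 521
521 * 556 = 289676 ≡ 163
163 * 199 = 32437 ≡ 191
191 * 422 = 80602 ≡ 688

688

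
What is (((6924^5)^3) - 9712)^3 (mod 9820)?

(6924)^5 ≡ 104 (mod 9820)
(104)^3 ≡ 5384 (mod 9820)
5384 - 9712 = -4328 ≡ 5492 (mod 9820)
(5492)^3 ≡ 868 (mod 9820)

868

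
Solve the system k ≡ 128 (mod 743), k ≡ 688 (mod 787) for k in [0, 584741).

743⁻¹ mod 787: 743*626 ≡ 1 (mod 787), so 743⁻¹ ≡ 626.
k = 128 + 743*((688 − 128)*626 mod 787) = 128 + 743*345 = 256463.
Check: 256463 mod 743 = 128, 256463 mod 787 = 688. ✓

256463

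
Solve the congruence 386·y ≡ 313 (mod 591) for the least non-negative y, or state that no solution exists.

gcd(386, 591) = 1, so a unique solution mod 591 exists.
386⁻¹ ≡ 320 (mod 591).
y ≡ 320·313 ≡ 281 (mod 591).

281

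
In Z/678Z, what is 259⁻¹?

Apply the Euclidean algorithm and back-substitute:
678 = 2×259 + 160
259 = 1×160 + 99
160 = 1×99 + 61
99 = 1×61 + 38
61 = 1×38 + 23
38 = 1×23 + 15
23 = 1×15 + 8
15 = 1×8 + 7
8 = 1×7 + 1
7 = 7×1 + 0
gcd(259, 678) = 1, so the inverse exists.
Back-substitute for 1:
1 = 1×8 − 1×7
  = −1×15 + 2×8
  = 2×23 − 3×15
  = −3×38 + 5×23
  = 5×61 − 8×38
  = −8×99 + 13×61
  = 13×160 − 21×99
  = −21×259 + 34×160
  = 34×678 − 89×259
So 259⁻¹ ≡ −89 ≡ 589 (mod 678).

589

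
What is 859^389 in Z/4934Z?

1483

389 in binary is 110000101, i.e. 389 = 256 + 128 + 4 + 1.
859^1 ≡ 859 (mod 4934)
859^2 ≡ 859^2 = 737881 ≡ 2715 (mod 4934)
859^4 ≡ 2715^2 = 7371225 ≡ 4763 (mod 4934)
859^8 ≡ 4763^2 = 22686169 ≡ 4571 (mod 4934)
859^16 ≡ 4571^2 = 20894041 ≡ 3485 (mod 4934)
859^32 ≡ 3485^2 = 12145225 ≡ 2651 (mod 4934)
859^64 ≡ 2651^2 = 7027801 ≡ 1785 (mod 4934)
859^128 ≡ 1785^2 = 3186225 ≡ 3795 (mod 4934)
859^256 ≡ 3795^2 = 14402025 ≡ 4613 (mod 4934)
859^389 = 859^256 * 859^128 * 859^4 * 859^1 ≡ 4613 * 3795 * 4763 * 859 (mod 4934).
Accumulate the product:
4613 * 3795 = 17506335 ≡ 503
503 * 4763 = 2395789 ≡ 2799
2799 * 859 = 2404341 ≡ 1483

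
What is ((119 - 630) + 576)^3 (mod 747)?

476

119 - 630 = -511 ≡ 236 (mod 747)
236 + 576 = 812 ≡ 65 (mod 747)
(65)^3 ≡ 476 (mod 747)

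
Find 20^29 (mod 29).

20

Using repeated squaring:
29 in binary is 11101, i.e. 29 = 16 + 8 + 4 + 1.
20^1 ≡ 20 (mod 29)
20^2 ≡ 20^2 = 400 ≡ 23 (mod 29)
20^4 ≡ 23^2 = 529 ≡ 7 (mod 29)
20^8 ≡ 7^2 = 49 ≡ 20 (mod 29)
20^16 ≡ 20^2 = 400 ≡ 23 (mod 29)
20^29 = 20^16 × 20^8 × 20^4 × 20^1 ≡ 23 × 20 × 7 × 20 (mod 29).
Accumulate the product:
23 × 20 = 460 ≡ 25
25 × 7 = 175 ≡ 1
1 × 20 = 20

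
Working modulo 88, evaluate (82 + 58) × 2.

82 + 58 = 140 ≡ 52 (mod 88)
52 × 2 = 104 ≡ 16 (mod 88)

16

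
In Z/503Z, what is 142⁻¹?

Apply the Euclidean algorithm and back-substitute:
503 = 3*142 + 77
142 = 1*77 + 65
77 = 1*65 + 12
65 = 5*12 + 5
12 = 2*5 + 2
5 = 2*2 + 1
2 = 2*1 + 0
gcd(142, 503) = 1, so the inverse exists.
Bézout: 1 = −59*503 + 209*142.
So 142⁻¹ ≡ 209 (mod 503).

209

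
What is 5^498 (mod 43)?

35

Compute successive squares:
5^1 ≡ 5 (mod 43)
5^2 ≡ 5^2 = 25 (mod 43)
5^4 ≡ 25^2 = 625 ≡ 23 (mod 43)
5^8 ≡ 23^2 = 529 ≡ 13 (mod 43)
5^16 ≡ 13^2 = 169 ≡ 40 (mod 43)
5^32 ≡ 40^2 = 1600 ≡ 9 (mod 43)
5^64 ≡ 9^2 = 81 ≡ 38 (mod 43)
5^128 ≡ 38^2 = 1444 ≡ 25 (mod 43)
5^256 ≡ 25^2 = 625 ≡ 23 (mod 43)
5^498 = 5^256 · 5^128 · 5^64 · 5^32 · 5^16 · 5^2 ≡ 23 · 25 · 38 · 9 · 40 · 25 (mod 43).
Accumulate the product:
23 · 25 = 575 ≡ 16
16 · 38 = 608 ≡ 6
6 · 9 = 54 ≡ 11
11 · 40 = 440 ≡ 10
10 · 25 = 250 ≡ 35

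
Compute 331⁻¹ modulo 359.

359 = 1*331 + 28
331 = 11*28 + 23
28 = 1*23 + 5
23 = 4*5 + 3
5 = 1*3 + 2
3 = 1*2 + 1
2 = 2*1 + 0
gcd(331, 359) = 1, so the inverse exists.
Bézout: 1 = −130*359 + 141*331.
So 331⁻¹ ≡ 141 (mod 359).

141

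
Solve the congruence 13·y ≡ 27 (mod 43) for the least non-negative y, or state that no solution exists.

12

gcd(13, 43) = 1, so a unique solution mod 43 exists.
13⁻¹ ≡ 10 (mod 43).
y ≡ 10·27 ≡ 12 (mod 43).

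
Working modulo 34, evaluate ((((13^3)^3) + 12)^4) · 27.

7

(13)^3 ≡ 21 (mod 34)
(21)^3 ≡ 13 (mod 34)
13 + 12 = 25
(25)^4 ≡ 33 (mod 34)
33 · 27 = 891 ≡ 7 (mod 34)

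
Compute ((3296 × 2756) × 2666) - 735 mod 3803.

3296 × 2756 = 9083776 ≡ 2212 (mod 3803)
2212 × 2666 = 5897192 ≡ 2542 (mod 3803)
2542 - 735 = 1807

1807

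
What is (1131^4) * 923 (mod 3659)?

822

(1131)^4 ≡ 3426 (mod 3659)
3426 * 923 = 3162198 ≡ 822 (mod 3659)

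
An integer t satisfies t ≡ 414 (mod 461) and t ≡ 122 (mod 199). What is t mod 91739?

4102

461⁻¹ mod 199: 461·139 ≡ 1 (mod 199), so 461⁻¹ ≡ 139.
t = 414 + 461·((122 − 414)·139 mod 199) = 414 + 461·8 = 4102.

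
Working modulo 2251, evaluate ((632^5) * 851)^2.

(632)^5 ≡ 106 (mod 2251)
106 * 851 = 90206 ≡ 166 (mod 2251)
(166)^2 ≡ 544 (mod 2251)

544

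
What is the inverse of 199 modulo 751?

434

By the extended Euclidean algorithm:
751 = 3*199 + 154
199 = 1*154 + 45
154 = 3*45 + 19
45 = 2*19 + 7
19 = 2*7 + 5
7 = 1*5 + 2
5 = 2*2 + 1
2 = 2*1 + 0
gcd(199, 751) = 1, so the inverse exists.
Back-substitute for 1:
1 = 1*5 − 2*2
  = −2*7 + 3*5
  = 3*19 − 8*7
  = −8*45 + 19*19
  = 19*154 − 65*45
  = −65*199 + 84*154
  = 84*751 − 317*199
So 199⁻¹ ≡ −317 ≡ 434 (mod 751).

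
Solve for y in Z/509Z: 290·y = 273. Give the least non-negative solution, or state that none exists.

445

gcd(290, 509) = 1, so a unique solution mod 509 exists.
290⁻¹ ≡ 423 (mod 509).
y ≡ 423·273 ≡ 445 (mod 509).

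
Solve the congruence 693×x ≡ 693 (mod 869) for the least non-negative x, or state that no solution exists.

1

gcd(693, 869) = 11, and 11 | 693, so solutions exist.
Divide through by 11: 63×x mod 79 = 63.
63⁻¹ ≡ 74 (mod 79).
x ≡ 74×63 ≡ 1 (mod 79).
The smallest non-negative solution is x = 1.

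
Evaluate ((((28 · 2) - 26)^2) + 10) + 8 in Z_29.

19

28 · 2 = 56 ≡ 27 (mod 29)
27 - 26 = 1
(1)^2 ≡ 1 (mod 29)
1 + 10 = 11
11 + 8 = 19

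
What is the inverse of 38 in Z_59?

14

Run the extended Euclidean algorithm:
59 = 1*38 + 21
38 = 1*21 + 17
21 = 1*17 + 4
17 = 4*4 + 1
4 = 4*1 + 0
gcd(38, 59) = 1, so the inverse exists.
Bézout: 1 = −9*59 + 14*38.
So 38⁻¹ ≡ 14 (mod 59).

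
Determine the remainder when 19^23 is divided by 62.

23 in binary is 10111, i.e. 23 = 16 + 4 + 2 + 1.
19^1 ≡ 19 (mod 62)
19^2 ≡ 19^2 = 361 ≡ 51 (mod 62)
19^4 ≡ 51^2 = 2601 ≡ 59 (mod 62)
19^8 ≡ 59^2 = 3481 ≡ 9 (mod 62)
19^16 ≡ 9^2 = 81 ≡ 19 (mod 62)
19^23 = 19^16 * 19^4 * 19^2 * 19^1 ≡ 19 * 59 * 51 * 19 (mod 62).
Accumulate the product:
19 * 59 = 1121 ≡ 5
5 * 51 = 255 ≡ 7
7 * 19 = 133 ≡ 9

9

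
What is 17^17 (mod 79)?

Compute successive squares:
17 in binary is 10001, i.e. 17 = 16 + 1.
17^1 ≡ 17 (mod 79)
17^2 ≡ 17^2 = 289 ≡ 52 (mod 79)
17^4 ≡ 52^2 = 2704 ≡ 18 (mod 79)
17^8 ≡ 18^2 = 324 ≡ 8 (mod 79)
17^16 ≡ 8^2 = 64 (mod 79)
17^17 = 17^16 · 17^1 ≡ 64 · 17 (mod 79).
64 · 17 = 1088 ≡ 61 (mod 79).

61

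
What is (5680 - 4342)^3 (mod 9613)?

7971

5680 - 4342 = 1338
(1338)^3 ≡ 7971 (mod 9613)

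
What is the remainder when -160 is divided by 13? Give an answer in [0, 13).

-160 = -13·13 + 9, so -160 ≡ 9 (mod 13).

9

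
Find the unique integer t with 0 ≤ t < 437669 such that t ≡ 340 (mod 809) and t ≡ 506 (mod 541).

121690

809⁻¹ mod 541: 809·216 ≡ 1 (mod 541), so 809⁻¹ ≡ 216.
t = 340 + 809·((506 − 340)·216 mod 541) = 340 + 809·150 = 121690.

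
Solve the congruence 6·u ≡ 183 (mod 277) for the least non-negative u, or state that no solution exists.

gcd(6, 277) = 1, so a unique solution mod 277 exists.
6⁻¹ ≡ 231 (mod 277).
u ≡ 231·183 ≡ 169 (mod 277).

169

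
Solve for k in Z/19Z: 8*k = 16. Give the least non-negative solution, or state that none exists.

gcd(8, 19) = 1, so a unique solution mod 19 exists.
8⁻¹ ≡ 12 (mod 19).
k ≡ 12*16 ≡ 2 (mod 19).

2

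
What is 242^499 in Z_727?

By square-and-multiply:
499 in binary is 111110011, i.e. 499 = 256 + 128 + 64 + 32 + 16 + 2 + 1.
242^1 ≡ 242 (mod 727)
242^2 ≡ 242^2 = 58564 ≡ 404 (mod 727)
242^4 ≡ 404^2 = 163216 ≡ 368 (mod 727)
242^8 ≡ 368^2 = 135424 ≡ 202 (mod 727)
242^16 ≡ 202^2 = 40804 ≡ 92 (mod 727)
242^32 ≡ 92^2 = 8464 ≡ 467 (mod 727)
242^64 ≡ 467^2 = 218089 ≡ 716 (mod 727)
242^128 ≡ 716^2 = 512656 ≡ 121 (mod 727)
242^256 ≡ 121^2 = 14641 ≡ 101 (mod 727)
242^499 = 242^256 * 242^128 * 242^64 * 242^32 * 242^16 * 242^2 * 242^1 ≡ 101 * 121 * 716 * 467 * 92 * 404 * 242 (mod 727).
Accumulate the product:
101 * 121 = 12221 ≡ 589
589 * 716 = 421724 ≡ 64
64 * 467 = 29888 ≡ 81
81 * 92 = 7452 ≡ 182
182 * 404 = 73528 ≡ 101
101 * 242 = 24442 ≡ 451

451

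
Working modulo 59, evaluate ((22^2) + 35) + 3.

(22)^2 ≡ 12 (mod 59)
12 + 35 = 47
47 + 3 = 50

50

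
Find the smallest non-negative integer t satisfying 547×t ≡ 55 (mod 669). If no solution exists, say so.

gcd(547, 669) = 1, so a unique solution mod 669 exists.
547⁻¹ ≡ 499 (mod 669).
t ≡ 499×55 ≡ 16 (mod 669).

16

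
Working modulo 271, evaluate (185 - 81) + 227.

185 - 81 = 104
104 + 227 = 331 ≡ 60 (mod 271)

60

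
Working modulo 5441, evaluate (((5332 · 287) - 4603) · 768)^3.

5332 · 287 = 1530284 ≡ 1363 (mod 5441)
1363 - 4603 = -3240 ≡ 2201 (mod 5441)
2201 · 768 = 1690368 ≡ 3658 (mod 5441)
(3658)^3 ≡ 3852 (mod 5441)

3852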